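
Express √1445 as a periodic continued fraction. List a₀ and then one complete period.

a₀ = ⌊√1445⌋ = 38.
With m₀=0, d₀=1 and mₖ₊₁ = dₖaₖ − mₖ, dₖ₊₁ = (n − mₖ₊₁²)/dₖ, aₖ₊₁ = ⌊(a₀+mₖ₊₁)/dₖ₊₁⌋:
  k=1: m=38, d=1, a=76
d=1 and a=2a₀=76 at k=1, so the next step gives (m, d) = (38, 1) again — its k=1 value — and the period has length 1.

[38; 76]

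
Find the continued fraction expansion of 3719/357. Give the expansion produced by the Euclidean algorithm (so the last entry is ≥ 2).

3719 = 10*357 + 149
357 = 2*149 + 59
149 = 2*59 + 31
59 = 1*31 + 28
31 = 1*28 + 3
28 = 9*3 + 1
3 = 3*1 + 0  (stop)
So 3719/357 = [10; 2, 2, 1, 1, 9, 3].

[10; 2, 2, 1, 1, 9, 3]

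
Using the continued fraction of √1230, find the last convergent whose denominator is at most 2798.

√1230 = [35; 14, 70, …] (period length 2).
Convergents:
  p_0/q_0 = 35/1
  p_1/q_1 = 491/14
  p_2/q_2 = 34405/981
  p_3/q_3 = 482161/13748
q_2 = 981 ≤ 2798 < 13748 = q_3, so the answer is 34405/981.

34405/981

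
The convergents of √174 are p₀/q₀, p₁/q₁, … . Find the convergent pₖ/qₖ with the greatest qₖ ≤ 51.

√174 = [13; 5, 4, 5, 26, …] (period length 4).
Convergents:
  p_0/q_0 = 13/1
  p_1/q_1 = 66/5
  p_2/q_2 = 277/21
  p_3/q_3 = 1451/110
q_2 = 21 ≤ 51 < 110 = q_3, so the answer is 277/21.

277/21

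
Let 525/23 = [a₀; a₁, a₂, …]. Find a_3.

1

525 = 22·23 + 19   →  a_0 = 22
23 = 1·19 + 4   →  a_1 = 1
19 = 4·4 + 3   →  a_2 = 4
4 = 1·3 + 1   →  a_3 = 1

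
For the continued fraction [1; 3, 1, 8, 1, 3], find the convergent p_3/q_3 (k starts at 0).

44/35

Using pₖ = aₖpₖ₋₁ + pₖ₋₂, qₖ = aₖqₖ₋₁ + qₖ₋₂ (with p₋₁=1, p₋₂=0, q₋₁=0, q₋₂=1):
  k=0: a=1, p=1, q=1
  k=1: a=3, p=4, q=3
  k=2: a=1, p=5, q=4
  k=3: a=8, p=44, q=35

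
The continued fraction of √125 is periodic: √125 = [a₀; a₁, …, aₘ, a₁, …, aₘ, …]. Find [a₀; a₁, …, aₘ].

[11; 5, 1, 1, 5, 22]

a₀ = ⌊√125⌋ = 11.
With m₀=0, d₀=1 and mₖ₊₁ = dₖaₖ − mₖ, dₖ₊₁ = (n − mₖ₊₁²)/dₖ, aₖ₊₁ = ⌊(a₀+mₖ₊₁)/dₖ₊₁⌋:
  k=1: m=11, d=4, a=5
  k=2: m=9, d=11, a=1
  k=3: m=2, d=11, a=1
  k=4: m=9, d=4, a=5
  k=5: m=11, d=1, a=22
d=1 and a=2a₀=22 at k=5, so the next step gives (m, d) = (11, 4) again — its k=1 value — and the period has length 5.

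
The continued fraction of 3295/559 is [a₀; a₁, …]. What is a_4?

9

3295 = 5·559 + 500   →  a_0 = 5
559 = 1·500 + 59   →  a_1 = 1
500 = 8·59 + 28   →  a_2 = 8
59 = 2·28 + 3   →  a_3 = 2
28 = 9·3 + 1   →  a_4 = 9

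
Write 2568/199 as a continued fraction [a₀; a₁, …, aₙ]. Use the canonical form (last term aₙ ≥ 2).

[12; 1, 9, 2, 9]

2568 = 12·199 + 180
199 = 1·180 + 19
180 = 9·19 + 9
19 = 2·9 + 1
9 = 9·1 + 0  (stop)
So 2568/199 = [12; 1, 9, 2, 9].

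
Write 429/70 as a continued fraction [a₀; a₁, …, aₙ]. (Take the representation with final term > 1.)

[6; 7, 1, 3, 2]

429 = 6·70 + 9
70 = 7·9 + 7
9 = 1·7 + 2
7 = 3·2 + 1
2 = 2·1 + 0  (stop)
So 429/70 = [6; 7, 1, 3, 2].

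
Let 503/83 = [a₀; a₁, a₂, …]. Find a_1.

503 = 6·83 + 5   →  a_0 = 6
83 = 16·5 + 3   →  a_1 = 16

16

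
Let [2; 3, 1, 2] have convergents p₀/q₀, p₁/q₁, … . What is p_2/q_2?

Using pₖ = aₖpₖ₋₁ + pₖ₋₂, qₖ = aₖqₖ₋₁ + qₖ₋₂ (with p₋₁=1, p₋₂=0, q₋₁=0, q₋₂=1):
  k=0: a=2, p=2, q=1
  k=1: a=3, p=7, q=3
  k=2: a=1, p=9, q=4

9/4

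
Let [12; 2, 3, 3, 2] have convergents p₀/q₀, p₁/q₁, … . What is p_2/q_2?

Using pₖ = aₖpₖ₋₁ + pₖ₋₂, qₖ = aₖqₖ₋₁ + qₖ₋₂ (with p₋₁=1, p₋₂=0, q₋₁=0, q₋₂=1):
  k=0: a=12, p=12, q=1
  k=1: a=2, p=25, q=2
  k=2: a=3, p=87, q=7

87/7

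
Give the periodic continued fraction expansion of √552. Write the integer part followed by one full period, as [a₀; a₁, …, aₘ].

a₀ = ⌊√552⌋ = 23.
With m₀=0, d₀=1 and mₖ₊₁ = dₖaₖ − mₖ, dₖ₊₁ = (n − mₖ₊₁²)/dₖ, aₖ₊₁ = ⌊(a₀+mₖ₊₁)/dₖ₊₁⌋:
  k=1: m=23, d=23, a=2
  k=2: m=23, d=1, a=46
d=1 and a=2a₀=46 at k=2, so the next step gives (m, d) = (23, 23) again — its k=1 value — and the period has length 2.

[23; 2, 46]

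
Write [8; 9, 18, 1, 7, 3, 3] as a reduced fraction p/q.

115055/14186

Fold from the inside: start with 3/1.
  3 + 1/3 = 10/3
  7 + 3/10 = 73/10
  1 + 10/73 = 83/73
  18 + 73/83 = 1567/83
  9 + 83/1567 = 14186/1567
  8 + 1567/14186 = 115055/14186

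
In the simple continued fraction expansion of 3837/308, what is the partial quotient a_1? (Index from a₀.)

3837 = 12·308 + 141   →  a_0 = 12
308 = 2·141 + 26   →  a_1 = 2

2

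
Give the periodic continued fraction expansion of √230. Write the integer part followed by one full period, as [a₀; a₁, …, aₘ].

[15; 6, 30]

a₀ = ⌊√230⌋ = 15.
With m₀=0, d₀=1 and mₖ₊₁ = dₖaₖ − mₖ, dₖ₊₁ = (n − mₖ₊₁²)/dₖ, aₖ₊₁ = ⌊(a₀+mₖ₊₁)/dₖ₊₁⌋:
  k=1: m=15, d=5, a=6
  k=2: m=15, d=1, a=30
d=1 and a=2a₀=30 at k=2, so the next step gives (m, d) = (15, 5) again — its k=1 value — and the period has length 2.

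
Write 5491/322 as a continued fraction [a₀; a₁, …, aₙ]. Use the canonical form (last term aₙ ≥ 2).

[17; 18, 1, 16]

5491 = 17*322 + 17
322 = 18*17 + 16
17 = 1*16 + 1
16 = 16*1 + 0  (stop)
So 5491/322 = [17; 18, 1, 16].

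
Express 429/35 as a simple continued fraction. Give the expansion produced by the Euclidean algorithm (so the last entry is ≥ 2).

429 = 12·35 + 9
35 = 3·9 + 8
9 = 1·8 + 1
8 = 8·1 + 0  (stop)
So 429/35 = [12; 3, 1, 8].

[12; 3, 1, 8]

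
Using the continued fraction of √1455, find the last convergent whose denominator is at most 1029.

√1455 = [38; 6, 1, 11, 1, 6, 76, …] (period length 6).
Convergents:
  p_0/q_0 = 38/1
  p_1/q_1 = 229/6
  p_2/q_2 = 267/7
  p_3/q_3 = 3166/83
  p_4/q_4 = 3433/90
  p_5/q_5 = 23764/623
  p_6/q_6 = 1809497/47438
q_5 = 623 ≤ 1029 < 47438 = q_6, so the answer is 23764/623.

23764/623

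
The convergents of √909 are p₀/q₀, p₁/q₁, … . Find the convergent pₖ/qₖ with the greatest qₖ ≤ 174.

√909 = [30; 6, 1, 2, 6, 2, 1, 6, 60, …] (period length 8).
Convergents:
  p_0/q_0 = 30/1
  p_1/q_1 = 181/6
  p_2/q_2 = 211/7
  p_3/q_3 = 603/20
  p_4/q_4 = 3829/127
  p_5/q_5 = 8261/274
q_4 = 127 ≤ 174 < 274 = q_5, so the answer is 3829/127.

3829/127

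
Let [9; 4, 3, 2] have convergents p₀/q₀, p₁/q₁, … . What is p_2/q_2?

120/13

Using pₖ = aₖpₖ₋₁ + pₖ₋₂, qₖ = aₖqₖ₋₁ + qₖ₋₂ (with p₋₁=1, p₋₂=0, q₋₁=0, q₋₂=1):
  k=0: a=9, p=9, q=1
  k=1: a=4, p=37, q=4
  k=2: a=3, p=120, q=13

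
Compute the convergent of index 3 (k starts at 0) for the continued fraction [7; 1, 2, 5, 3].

123/16

Using pₖ = aₖpₖ₋₁ + pₖ₋₂, qₖ = aₖqₖ₋₁ + qₖ₋₂ (with p₋₁=1, p₋₂=0, q₋₁=0, q₋₂=1):
  k=0: a=7, p=7, q=1
  k=1: a=1, p=8, q=1
  k=2: a=2, p=23, q=3
  k=3: a=5, p=123, q=16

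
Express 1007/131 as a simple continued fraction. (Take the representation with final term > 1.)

[7; 1, 2, 5, 8]

1007 = 7*131 + 90
131 = 1*90 + 41
90 = 2*41 + 8
41 = 5*8 + 1
8 = 8*1 + 0  (stop)
So 1007/131 = [7; 1, 2, 5, 8].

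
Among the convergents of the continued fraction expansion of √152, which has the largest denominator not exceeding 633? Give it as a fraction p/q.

√152 = [12; 3, 24, …] (period length 2).
Convergents:
  p_0/q_0 = 12/1
  p_1/q_1 = 37/3
  p_2/q_2 = 900/73
  p_3/q_3 = 2737/222
  p_4/q_4 = 66588/5401
q_3 = 222 ≤ 633 < 5401 = q_4, so the answer is 2737/222.

2737/222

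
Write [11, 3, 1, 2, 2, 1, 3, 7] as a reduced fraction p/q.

11225/996

Fold from the inside: start with 7/1.
  3 + 1/7 = 22/7
  1 + 7/22 = 29/22
  2 + 22/29 = 80/29
  2 + 29/80 = 189/80
  1 + 80/189 = 269/189
  3 + 189/269 = 996/269
  11 + 269/996 = 11225/996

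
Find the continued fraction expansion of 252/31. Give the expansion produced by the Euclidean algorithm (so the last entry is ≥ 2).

252 = 8×31 + 4
31 = 7×4 + 3
4 = 1×3 + 1
3 = 3×1 + 0  (stop)
So 252/31 = [8; 7, 1, 3].

[8; 7, 1, 3]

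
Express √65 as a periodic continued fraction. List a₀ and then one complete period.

[8; 16]

a₀ = ⌊√65⌋ = 8.
With m₀=0, d₀=1 and mₖ₊₁ = dₖaₖ − mₖ, dₖ₊₁ = (n − mₖ₊₁²)/dₖ, aₖ₊₁ = ⌊(a₀+mₖ₊₁)/dₖ₊₁⌋:
  k=1: m=8, d=1, a=16
d=1 and a=2a₀=16 at k=1, so the next step gives (m, d) = (8, 1) again — its k=1 value — and the period has length 1.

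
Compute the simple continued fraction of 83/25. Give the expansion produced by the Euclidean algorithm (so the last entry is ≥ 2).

83 = 3×25 + 8
25 = 3×8 + 1
8 = 8×1 + 0  (stop)
So 83/25 = [3; 3, 8].

[3; 3, 8]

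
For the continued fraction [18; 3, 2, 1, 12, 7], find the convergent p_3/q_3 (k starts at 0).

183/10

Using pₖ = aₖpₖ₋₁ + pₖ₋₂, qₖ = aₖqₖ₋₁ + qₖ₋₂ (with p₋₁=1, p₋₂=0, q₋₁=0, q₋₂=1):
  k=0: a=18, p=18, q=1
  k=1: a=3, p=55, q=3
  k=2: a=2, p=128, q=7
  k=3: a=1, p=183, q=10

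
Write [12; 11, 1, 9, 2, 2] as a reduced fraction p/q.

7480/619

Using pₖ = aₖpₖ₋₁ + pₖ₋₂ and qₖ = aₖqₖ₋₁ + qₖ₋₂:
  k=0: a=12, p=12, q=1
  k=1: a=11, p=133, q=11
  k=2: a=1, p=145, q=12
  k=3: a=9, p=1438, q=119
  k=4: a=2, p=3021, q=250
  k=5: a=2, p=7480, q=619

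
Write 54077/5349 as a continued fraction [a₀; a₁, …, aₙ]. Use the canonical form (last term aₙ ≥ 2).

[10; 9, 8, 1, 8, 2, 3]

54077 = 10*5349 + 587
5349 = 9*587 + 66
587 = 8*66 + 59
66 = 1*59 + 7
59 = 8*7 + 3
7 = 2*3 + 1
3 = 3*1 + 0  (stop)
So 54077/5349 = [10; 9, 8, 1, 8, 2, 3].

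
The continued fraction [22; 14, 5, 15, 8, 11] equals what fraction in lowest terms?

Fold from the inside: start with 11/1.
  8 + 1/11 = 89/11
  15 + 11/89 = 1346/89
  5 + 89/1346 = 6819/1346
  14 + 1346/6819 = 96812/6819
  22 + 6819/96812 = 2136683/96812

2136683/96812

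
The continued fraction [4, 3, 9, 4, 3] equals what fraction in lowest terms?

1612/373

Using pₖ = aₖpₖ₋₁ + pₖ₋₂ and qₖ = aₖqₖ₋₁ + qₖ₋₂:
  k=0: a=4, p=4, q=1
  k=1: a=3, p=13, q=3
  k=2: a=9, p=121, q=28
  k=3: a=4, p=497, q=115
  k=4: a=3, p=1612, q=373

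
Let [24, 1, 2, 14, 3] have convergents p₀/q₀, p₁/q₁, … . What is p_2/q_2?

74/3

Using pₖ = aₖpₖ₋₁ + pₖ₋₂, qₖ = aₖqₖ₋₁ + qₖ₋₂ (with p₋₁=1, p₋₂=0, q₋₁=0, q₋₂=1):
  k=0: a=24, p=24, q=1
  k=1: a=1, p=25, q=1
  k=2: a=2, p=74, q=3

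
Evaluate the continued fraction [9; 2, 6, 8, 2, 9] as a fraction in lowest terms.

20164/2131

Fold from the inside: start with 9/1.
  2 + 1/9 = 19/9
  8 + 9/19 = 161/19
  6 + 19/161 = 985/161
  2 + 161/985 = 2131/985
  9 + 985/2131 = 20164/2131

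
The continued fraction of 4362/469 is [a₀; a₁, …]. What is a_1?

4362 = 9·469 + 141   →  a_0 = 9
469 = 3·141 + 46   →  a_1 = 3

3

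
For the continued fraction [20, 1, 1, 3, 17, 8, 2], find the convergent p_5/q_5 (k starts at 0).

Using pₖ = aₖpₖ₋₁ + pₖ₋₂, qₖ = aₖqₖ₋₁ + qₖ₋₂ (with p₋₁=1, p₋₂=0, q₋₁=0, q₋₂=1):
  k=0: a=20, p=20, q=1
  k=1: a=1, p=21, q=1
  k=2: a=1, p=41, q=2
  k=3: a=3, p=144, q=7
  k=4: a=17, p=2489, q=121
  k=5: a=8, p=20056, q=975

20056/975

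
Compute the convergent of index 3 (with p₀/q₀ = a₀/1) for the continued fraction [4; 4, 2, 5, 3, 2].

Using pₖ = aₖpₖ₋₁ + pₖ₋₂, qₖ = aₖqₖ₋₁ + qₖ₋₂ (with p₋₁=1, p₋₂=0, q₋₁=0, q₋₂=1):
  k=0: a=4, p=4, q=1
  k=1: a=4, p=17, q=4
  k=2: a=2, p=38, q=9
  k=3: a=5, p=207, q=49

207/49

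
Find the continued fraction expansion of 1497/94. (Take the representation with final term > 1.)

1497 = 15·94 + 87
94 = 1·87 + 7
87 = 12·7 + 3
7 = 2·3 + 1
3 = 3·1 + 0  (stop)
So 1497/94 = [15; 1, 12, 2, 3].

[15; 1, 12, 2, 3]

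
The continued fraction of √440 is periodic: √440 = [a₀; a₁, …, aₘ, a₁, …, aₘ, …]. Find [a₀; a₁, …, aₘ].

[20; 1, 40]

a₀ = ⌊√440⌋ = 20.
With m₀=0, d₀=1 and mₖ₊₁ = dₖaₖ − mₖ, dₖ₊₁ = (n − mₖ₊₁²)/dₖ, aₖ₊₁ = ⌊(a₀+mₖ₊₁)/dₖ₊₁⌋:
  k=1: m=20, d=40, a=1
  k=2: m=20, d=1, a=40
d=1 and a=2a₀=40 at k=2, so the next step gives (m, d) = (20, 40) again — its k=1 value — and the period has length 2.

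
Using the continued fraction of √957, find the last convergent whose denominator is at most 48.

√957 = [30; 1, 14, 2, 14, 1, 60, …] (period length 6).
Convergents:
  p_0/q_0 = 30/1
  p_1/q_1 = 31/1
  p_2/q_2 = 464/15
  p_3/q_3 = 959/31
  p_4/q_4 = 13890/449
q_3 = 31 ≤ 48 < 449 = q_4, so the answer is 959/31.

959/31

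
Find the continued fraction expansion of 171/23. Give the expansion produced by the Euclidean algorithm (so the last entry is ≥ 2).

[7; 2, 3, 3]

171 = 7×23 + 10
23 = 2×10 + 3
10 = 3×3 + 1
3 = 3×1 + 0  (stop)
So 171/23 = [7; 2, 3, 3].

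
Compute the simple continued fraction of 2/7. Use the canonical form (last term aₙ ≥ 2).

2 = 0·7 + 2
7 = 3·2 + 1
2 = 2·1 + 0  (stop)
So 2/7 = [0; 3, 2].

[0; 3, 2]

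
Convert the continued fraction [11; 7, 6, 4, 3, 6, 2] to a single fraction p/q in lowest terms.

87981/7898

Fold from the inside: start with 2/1.
  6 + 1/2 = 13/2
  3 + 2/13 = 41/13
  4 + 13/41 = 177/41
  6 + 41/177 = 1103/177
  7 + 177/1103 = 7898/1103
  11 + 1103/7898 = 87981/7898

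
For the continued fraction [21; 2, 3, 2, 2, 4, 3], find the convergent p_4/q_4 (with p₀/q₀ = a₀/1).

Using pₖ = aₖpₖ₋₁ + pₖ₋₂, qₖ = aₖqₖ₋₁ + qₖ₋₂ (with p₋₁=1, p₋₂=0, q₋₁=0, q₋₂=1):
  k=0: a=21, p=21, q=1
  k=1: a=2, p=43, q=2
  k=2: a=3, p=150, q=7
  k=3: a=2, p=343, q=16
  k=4: a=2, p=836, q=39

836/39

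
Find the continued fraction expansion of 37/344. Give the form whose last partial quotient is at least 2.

[0; 9, 3, 2, 1, 3]

37 = 0*344 + 37
344 = 9*37 + 11
37 = 3*11 + 4
11 = 2*4 + 3
4 = 1*3 + 1
3 = 3*1 + 0  (stop)
So 37/344 = [0; 9, 3, 2, 1, 3].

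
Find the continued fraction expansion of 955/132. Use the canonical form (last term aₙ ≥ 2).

[7; 4, 3, 1, 7]

955 = 7·132 + 31
132 = 4·31 + 8
31 = 3·8 + 7
8 = 1·7 + 1
7 = 7·1 + 0  (stop)
So 955/132 = [7; 4, 3, 1, 7].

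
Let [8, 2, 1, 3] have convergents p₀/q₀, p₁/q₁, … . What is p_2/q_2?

Using pₖ = aₖpₖ₋₁ + pₖ₋₂, qₖ = aₖqₖ₋₁ + qₖ₋₂ (with p₋₁=1, p₋₂=0, q₋₁=0, q₋₂=1):
  k=0: a=8, p=8, q=1
  k=1: a=2, p=17, q=2
  k=2: a=1, p=25, q=3

25/3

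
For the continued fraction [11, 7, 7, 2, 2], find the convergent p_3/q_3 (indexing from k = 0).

1192/107

Using pₖ = aₖpₖ₋₁ + pₖ₋₂, qₖ = aₖqₖ₋₁ + qₖ₋₂ (with p₋₁=1, p₋₂=0, q₋₁=0, q₋₂=1):
  k=0: a=11, p=11, q=1
  k=1: a=7, p=78, q=7
  k=2: a=7, p=557, q=50
  k=3: a=2, p=1192, q=107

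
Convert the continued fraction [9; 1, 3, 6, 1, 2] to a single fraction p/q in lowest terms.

Using pₖ = aₖpₖ₋₁ + pₖ₋₂ and qₖ = aₖqₖ₋₁ + qₖ₋₂:
  k=0: a=9, p=9, q=1
  k=1: a=1, p=10, q=1
  k=2: a=3, p=39, q=4
  k=3: a=6, p=244, q=25
  k=4: a=1, p=283, q=29
  k=5: a=2, p=810, q=83

810/83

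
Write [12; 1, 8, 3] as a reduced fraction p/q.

Using pₖ = aₖpₖ₋₁ + pₖ₋₂ and qₖ = aₖqₖ₋₁ + qₖ₋₂:
  k=0: a=12, p=12, q=1
  k=1: a=1, p=13, q=1
  k=2: a=8, p=116, q=9
  k=3: a=3, p=361, q=28

361/28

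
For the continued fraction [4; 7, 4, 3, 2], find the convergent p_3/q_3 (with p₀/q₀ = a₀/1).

389/94

Using pₖ = aₖpₖ₋₁ + pₖ₋₂, qₖ = aₖqₖ₋₁ + qₖ₋₂ (with p₋₁=1, p₋₂=0, q₋₁=0, q₋₂=1):
  k=0: a=4, p=4, q=1
  k=1: a=7, p=29, q=7
  k=2: a=4, p=120, q=29
  k=3: a=3, p=389, q=94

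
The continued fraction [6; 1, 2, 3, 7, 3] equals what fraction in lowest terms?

1534/229

Using pₖ = aₖpₖ₋₁ + pₖ₋₂ and qₖ = aₖqₖ₋₁ + qₖ₋₂:
  k=0: a=6, p=6, q=1
  k=1: a=1, p=7, q=1
  k=2: a=2, p=20, q=3
  k=3: a=3, p=67, q=10
  k=4: a=7, p=489, q=73
  k=5: a=3, p=1534, q=229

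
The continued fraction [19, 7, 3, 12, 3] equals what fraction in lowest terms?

15979/835

Fold from the inside: start with 3/1.
  12 + 1/3 = 37/3
  3 + 3/37 = 114/37
  7 + 37/114 = 835/114
  19 + 114/835 = 15979/835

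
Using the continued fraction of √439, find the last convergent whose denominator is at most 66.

√439 = [20; 1, 19, 1, 40, …] (period length 4).
Convergents:
  p_0/q_0 = 20/1
  p_1/q_1 = 21/1
  p_2/q_2 = 419/20
  p_3/q_3 = 440/21
  p_4/q_4 = 18019/860
q_3 = 21 ≤ 66 < 860 = q_4, so the answer is 440/21.

440/21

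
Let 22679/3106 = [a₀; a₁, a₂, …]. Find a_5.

22679 = 7·3106 + 937   →  a_0 = 7
3106 = 3·937 + 295   →  a_1 = 3
937 = 3·295 + 52   →  a_2 = 3
295 = 5·52 + 35   →  a_3 = 5
52 = 1·35 + 17   →  a_4 = 1
35 = 2·17 + 1   →  a_5 = 2

2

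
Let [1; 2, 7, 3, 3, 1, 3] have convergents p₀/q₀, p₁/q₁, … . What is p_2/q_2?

22/15

Using pₖ = aₖpₖ₋₁ + pₖ₋₂, qₖ = aₖqₖ₋₁ + qₖ₋₂ (with p₋₁=1, p₋₂=0, q₋₁=0, q₋₂=1):
  k=0: a=1, p=1, q=1
  k=1: a=2, p=3, q=2
  k=2: a=7, p=22, q=15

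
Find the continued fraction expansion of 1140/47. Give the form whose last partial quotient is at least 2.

1140 = 24*47 + 12
47 = 3*12 + 11
12 = 1*11 + 1
11 = 11*1 + 0  (stop)
So 1140/47 = [24; 3, 1, 11].

[24; 3, 1, 11]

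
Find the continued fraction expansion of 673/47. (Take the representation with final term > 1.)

[14; 3, 7, 2]

673 = 14*47 + 15
47 = 3*15 + 2
15 = 7*2 + 1
2 = 2*1 + 0  (stop)
So 673/47 = [14; 3, 7, 2].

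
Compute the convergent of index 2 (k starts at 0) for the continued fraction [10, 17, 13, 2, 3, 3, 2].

2233/222

Using pₖ = aₖpₖ₋₁ + pₖ₋₂, qₖ = aₖqₖ₋₁ + qₖ₋₂ (with p₋₁=1, p₋₂=0, q₋₁=0, q₋₂=1):
  k=0: a=10, p=10, q=1
  k=1: a=17, p=171, q=17
  k=2: a=13, p=2233, q=222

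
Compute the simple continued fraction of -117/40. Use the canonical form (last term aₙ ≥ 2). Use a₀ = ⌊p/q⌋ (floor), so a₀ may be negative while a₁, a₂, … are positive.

[-3; 13, 3]

-117 = -3*40 + 3
40 = 13*3 + 1
3 = 3*1 + 0  (stop)
So -117/40 = [-3; 13, 3].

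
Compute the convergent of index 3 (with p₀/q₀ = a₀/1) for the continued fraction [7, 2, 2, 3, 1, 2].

Using pₖ = aₖpₖ₋₁ + pₖ₋₂, qₖ = aₖqₖ₋₁ + qₖ₋₂ (with p₋₁=1, p₋₂=0, q₋₁=0, q₋₂=1):
  k=0: a=7, p=7, q=1
  k=1: a=2, p=15, q=2
  k=2: a=2, p=37, q=5
  k=3: a=3, p=126, q=17

126/17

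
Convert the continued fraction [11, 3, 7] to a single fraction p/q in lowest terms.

Fold from the inside: start with 7/1.
  3 + 1/7 = 22/7
  11 + 7/22 = 249/22

249/22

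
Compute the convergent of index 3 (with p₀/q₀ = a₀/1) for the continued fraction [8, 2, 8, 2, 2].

305/36

Using pₖ = aₖpₖ₋₁ + pₖ₋₂, qₖ = aₖqₖ₋₁ + qₖ₋₂ (with p₋₁=1, p₋₂=0, q₋₁=0, q₋₂=1):
  k=0: a=8, p=8, q=1
  k=1: a=2, p=17, q=2
  k=2: a=8, p=144, q=17
  k=3: a=2, p=305, q=36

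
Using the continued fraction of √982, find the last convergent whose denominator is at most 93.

2883/92

√982 = [31; 2, 1, 30, 1, 2, 62, …] (period length 6).
Convergents:
  p_0/q_0 = 31/1
  p_1/q_1 = 63/2
  p_2/q_2 = 94/3
  p_3/q_3 = 2883/92
  p_4/q_4 = 2977/95
q_3 = 92 ≤ 93 < 95 = q_4, so the answer is 2883/92.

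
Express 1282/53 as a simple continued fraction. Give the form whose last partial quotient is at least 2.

[24; 5, 3, 3]

1282 = 24×53 + 10
53 = 5×10 + 3
10 = 3×3 + 1
3 = 3×1 + 0  (stop)
So 1282/53 = [24; 5, 3, 3].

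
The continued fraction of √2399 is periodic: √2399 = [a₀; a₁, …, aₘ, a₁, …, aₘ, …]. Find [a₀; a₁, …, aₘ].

a₀ = ⌊√2399⌋ = 48.
With m₀=0, d₀=1 and mₖ₊₁ = dₖaₖ − mₖ, dₖ₊₁ = (n − mₖ₊₁²)/dₖ, aₖ₊₁ = ⌊(a₀+mₖ₊₁)/dₖ₊₁⌋:
  k=1: m=48, d=95, a=1
  k=2: m=47, d=2, a=47
  k=3: m=47, d=95, a=1
  k=4: m=48, d=1, a=96
d=1 and a=2a₀=96 at k=4, so the next step gives (m, d) = (48, 95) again — its k=1 value — and the period has length 4.

[48; 1, 47, 1, 96]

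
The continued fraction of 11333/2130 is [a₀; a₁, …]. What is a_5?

11333 = 5·2130 + 683   →  a_0 = 5
2130 = 3·683 + 81   →  a_1 = 3
683 = 8·81 + 35   →  a_2 = 8
81 = 2·35 + 11   →  a_3 = 2
35 = 3·11 + 2   →  a_4 = 3
11 = 5·2 + 1   →  a_5 = 5

5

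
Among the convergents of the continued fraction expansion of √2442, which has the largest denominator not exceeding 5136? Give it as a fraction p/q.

√2442 = [49; 2, 2, 2, 98, …] (period length 4).
Convergents:
  p_0/q_0 = 49/1
  p_1/q_1 = 99/2
  p_2/q_2 = 247/5
  p_3/q_3 = 593/12
  p_4/q_4 = 58361/1181
  p_5/q_5 = 117315/2374
  p_6/q_6 = 292991/5929
q_5 = 2374 ≤ 5136 < 5929 = q_6, so the answer is 117315/2374.

117315/2374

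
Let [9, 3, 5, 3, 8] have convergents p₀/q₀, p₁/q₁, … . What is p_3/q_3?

475/51

Using pₖ = aₖpₖ₋₁ + pₖ₋₂, qₖ = aₖqₖ₋₁ + qₖ₋₂ (with p₋₁=1, p₋₂=0, q₋₁=0, q₋₂=1):
  k=0: a=9, p=9, q=1
  k=1: a=3, p=28, q=3
  k=2: a=5, p=149, q=16
  k=3: a=3, p=475, q=51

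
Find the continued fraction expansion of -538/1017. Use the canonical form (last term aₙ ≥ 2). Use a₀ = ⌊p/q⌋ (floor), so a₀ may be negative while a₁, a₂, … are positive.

-538 = -1×1017 + 479
1017 = 2×479 + 59
479 = 8×59 + 7
59 = 8×7 + 3
7 = 2×3 + 1
3 = 3×1 + 0  (stop)
So -538/1017 = [-1; 2, 8, 8, 2, 3].

[-1; 2, 8, 8, 2, 3]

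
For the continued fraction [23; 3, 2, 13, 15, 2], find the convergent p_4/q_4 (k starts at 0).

Using pₖ = aₖpₖ₋₁ + pₖ₋₂, qₖ = aₖqₖ₋₁ + qₖ₋₂ (with p₋₁=1, p₋₂=0, q₋₁=0, q₋₂=1):
  k=0: a=23, p=23, q=1
  k=1: a=3, p=70, q=3
  k=2: a=2, p=163, q=7
  k=3: a=13, p=2189, q=94
  k=4: a=15, p=32998, q=1417

32998/1417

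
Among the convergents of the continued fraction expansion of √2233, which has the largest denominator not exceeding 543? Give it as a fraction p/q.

√2233 = [47; 3, 1, 12, 1, 3, 94, …] (period length 6).
Convergents:
  p_0/q_0 = 47/1
  p_1/q_1 = 142/3
  p_2/q_2 = 189/4
  p_3/q_3 = 2410/51
  p_4/q_4 = 2599/55
  p_5/q_5 = 10207/216
  p_6/q_6 = 962057/20359
q_5 = 216 ≤ 543 < 20359 = q_6, so the answer is 10207/216.

10207/216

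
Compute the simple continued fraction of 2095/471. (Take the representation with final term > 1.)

2095 = 4·471 + 211
471 = 2·211 + 49
211 = 4·49 + 15
49 = 3·15 + 4
15 = 3·4 + 3
4 = 1·3 + 1
3 = 3·1 + 0  (stop)
So 2095/471 = [4; 2, 4, 3, 3, 1, 3].

[4; 2, 4, 3, 3, 1, 3]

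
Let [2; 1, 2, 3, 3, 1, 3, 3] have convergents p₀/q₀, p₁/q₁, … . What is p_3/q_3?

27/10

Using pₖ = aₖpₖ₋₁ + pₖ₋₂, qₖ = aₖqₖ₋₁ + qₖ₋₂ (with p₋₁=1, p₋₂=0, q₋₁=0, q₋₂=1):
  k=0: a=2, p=2, q=1
  k=1: a=1, p=3, q=1
  k=2: a=2, p=8, q=3
  k=3: a=3, p=27, q=10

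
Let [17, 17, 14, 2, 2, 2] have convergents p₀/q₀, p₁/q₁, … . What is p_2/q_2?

Using pₖ = aₖpₖ₋₁ + pₖ₋₂, qₖ = aₖqₖ₋₁ + qₖ₋₂ (with p₋₁=1, p₋₂=0, q₋₁=0, q₋₂=1):
  k=0: a=17, p=17, q=1
  k=1: a=17, p=290, q=17
  k=2: a=14, p=4077, q=239

4077/239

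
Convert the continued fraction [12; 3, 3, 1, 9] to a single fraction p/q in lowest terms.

1563/127

Using pₖ = aₖpₖ₋₁ + pₖ₋₂ and qₖ = aₖqₖ₋₁ + qₖ₋₂:
  k=0: a=12, p=12, q=1
  k=1: a=3, p=37, q=3
  k=2: a=3, p=123, q=10
  k=3: a=1, p=160, q=13
  k=4: a=9, p=1563, q=127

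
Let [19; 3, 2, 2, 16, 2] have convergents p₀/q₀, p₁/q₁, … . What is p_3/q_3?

Using pₖ = aₖpₖ₋₁ + pₖ₋₂, qₖ = aₖqₖ₋₁ + qₖ₋₂ (with p₋₁=1, p₋₂=0, q₋₁=0, q₋₂=1):
  k=0: a=19, p=19, q=1
  k=1: a=3, p=58, q=3
  k=2: a=2, p=135, q=7
  k=3: a=2, p=328, q=17

328/17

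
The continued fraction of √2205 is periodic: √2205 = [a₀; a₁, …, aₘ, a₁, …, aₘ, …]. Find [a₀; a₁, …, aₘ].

a₀ = ⌊√2205⌋ = 46.
With m₀=0, d₀=1 and mₖ₊₁ = dₖaₖ − mₖ, dₖ₊₁ = (n − mₖ₊₁²)/dₖ, aₖ₊₁ = ⌊(a₀+mₖ₊₁)/dₖ₊₁⌋:
  k=1: m=46, d=89, a=1
  k=2: m=43, d=4, a=22
  k=3: m=45, d=45, a=2
  k=4: m=45, d=4, a=22
  k=5: m=43, d=89, a=1
  k=6: m=46, d=1, a=92
d=1 and a=2a₀=92 at k=6, so the next step gives (m, d) = (46, 89) again — its k=1 value — and the period has length 6.

[46; 1, 22, 2, 22, 1, 92]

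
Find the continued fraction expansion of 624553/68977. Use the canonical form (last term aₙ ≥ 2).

[9; 18, 2, 1, 8, 1, 9, 13]

624553 = 9·68977 + 3760
68977 = 18·3760 + 1297
3760 = 2·1297 + 1166
1297 = 1·1166 + 131
1166 = 8·131 + 118
131 = 1·118 + 13
118 = 9·13 + 1
13 = 13·1 + 0  (stop)
So 624553/68977 = [9; 18, 2, 1, 8, 1, 9, 13].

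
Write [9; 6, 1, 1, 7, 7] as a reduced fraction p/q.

Fold from the inside: start with 7/1.
  7 + 1/7 = 50/7
  1 + 7/50 = 57/50
  1 + 50/57 = 107/57
  6 + 57/107 = 699/107
  9 + 107/699 = 6398/699

6398/699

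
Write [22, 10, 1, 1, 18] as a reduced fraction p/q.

Using pₖ = aₖpₖ₋₁ + pₖ₋₂ and qₖ = aₖqₖ₋₁ + qₖ₋₂:
  k=0: a=22, p=22, q=1
  k=1: a=10, p=221, q=10
  k=2: a=1, p=243, q=11
  k=3: a=1, p=464, q=21
  k=4: a=18, p=8595, q=389

8595/389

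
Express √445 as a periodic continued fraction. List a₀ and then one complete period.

a₀ = ⌊√445⌋ = 21.
With m₀=0, d₀=1 and mₖ₊₁ = dₖaₖ − mₖ, dₖ₊₁ = (n − mₖ₊₁²)/dₖ, aₖ₊₁ = ⌊(a₀+mₖ₊₁)/dₖ₊₁⌋:
  k=1: m=21, d=4, a=10
  k=2: m=19, d=21, a=1
  k=3: m=2, d=21, a=1
  k=4: m=19, d=4, a=10
  k=5: m=21, d=1, a=42
d=1 and a=2a₀=42 at k=5, so the next step gives (m, d) = (21, 4) again — its k=1 value — and the period has length 5.

[21; 10, 1, 1, 10, 42]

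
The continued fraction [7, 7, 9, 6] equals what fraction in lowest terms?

2792/391

Fold from the inside: start with 6/1.
  9 + 1/6 = 55/6
  7 + 6/55 = 391/55
  7 + 55/391 = 2792/391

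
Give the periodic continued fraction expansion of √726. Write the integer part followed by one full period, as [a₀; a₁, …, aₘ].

a₀ = ⌊√726⌋ = 26.

[26; 1, 16, 1, 52]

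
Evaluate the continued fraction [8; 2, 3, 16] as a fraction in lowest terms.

Fold from the inside: start with 16/1.
  3 + 1/16 = 49/16
  2 + 16/49 = 114/49
  8 + 49/114 = 961/114

961/114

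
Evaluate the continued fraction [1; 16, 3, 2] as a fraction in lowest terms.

Fold from the inside: start with 2/1.
  3 + 1/2 = 7/2
  16 + 2/7 = 114/7
  1 + 7/114 = 121/114

121/114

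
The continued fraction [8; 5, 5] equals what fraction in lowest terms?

213/26

Fold from the inside: start with 5/1.
  5 + 1/5 = 26/5
  8 + 5/26 = 213/26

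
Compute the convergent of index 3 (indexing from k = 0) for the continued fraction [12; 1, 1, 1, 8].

Using pₖ = aₖpₖ₋₁ + pₖ₋₂, qₖ = aₖqₖ₋₁ + qₖ₋₂ (with p₋₁=1, p₋₂=0, q₋₁=0, q₋₂=1):
  k=0: a=12, p=12, q=1
  k=1: a=1, p=13, q=1
  k=2: a=1, p=25, q=2
  k=3: a=1, p=38, q=3

38/3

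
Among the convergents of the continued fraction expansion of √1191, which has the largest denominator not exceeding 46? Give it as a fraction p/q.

1553/45

√1191 = [34; 1, 1, 22, 1, 1, 68, …] (period length 6).
Convergents:
  p_0/q_0 = 34/1
  p_1/q_1 = 35/1
  p_2/q_2 = 69/2
  p_3/q_3 = 1553/45
  p_4/q_4 = 1622/47
q_3 = 45 ≤ 46 < 47 = q_4, so the answer is 1553/45.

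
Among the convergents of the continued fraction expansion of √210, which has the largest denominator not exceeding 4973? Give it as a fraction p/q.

√210 = [14; 2, 28, …] (period length 2).
Convergents:
  p_0/q_0 = 14/1
  p_1/q_1 = 29/2
  p_2/q_2 = 826/57
  p_3/q_3 = 1681/116
  p_4/q_4 = 47894/3305
  p_5/q_5 = 97469/6726
q_4 = 3305 ≤ 4973 < 6726 = q_5, so the answer is 47894/3305.

47894/3305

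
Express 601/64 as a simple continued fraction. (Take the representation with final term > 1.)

[9; 2, 1, 1, 3, 1, 2]

601 = 9·64 + 25
64 = 2·25 + 14
25 = 1·14 + 11
14 = 1·11 + 3
11 = 3·3 + 2
3 = 1·2 + 1
2 = 2·1 + 0  (stop)
So 601/64 = [9; 2, 1, 1, 3, 1, 2].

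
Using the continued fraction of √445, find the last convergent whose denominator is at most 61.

443/21

√445 = [21; 10, 1, 1, 10, 42, …] (period length 5).
Convergents:
  p_0/q_0 = 21/1
  p_1/q_1 = 211/10
  p_2/q_2 = 232/11
  p_3/q_3 = 443/21
  p_4/q_4 = 4662/221
q_3 = 21 ≤ 61 < 221 = q_4, so the answer is 443/21.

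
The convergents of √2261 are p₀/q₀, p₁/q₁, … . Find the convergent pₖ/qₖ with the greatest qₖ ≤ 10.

√2261 = [47; 1, 1, 4, 1, 1, 94, …] (period length 6).
Convergents:
  p_0/q_0 = 47/1
  p_1/q_1 = 48/1
  p_2/q_2 = 95/2
  p_3/q_3 = 428/9
  p_4/q_4 = 523/11
q_3 = 9 ≤ 10 < 11 = q_4, so the answer is 428/9.

428/9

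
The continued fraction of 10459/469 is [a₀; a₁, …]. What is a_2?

3

10459 = 22·469 + 141   →  a_0 = 22
469 = 3·141 + 46   →  a_1 = 3
141 = 3·46 + 3   →  a_2 = 3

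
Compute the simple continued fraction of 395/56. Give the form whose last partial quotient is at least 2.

395 = 7×56 + 3
56 = 18×3 + 2
3 = 1×2 + 1
2 = 2×1 + 0  (stop)
So 395/56 = [7; 18, 1, 2].

[7; 18, 1, 2]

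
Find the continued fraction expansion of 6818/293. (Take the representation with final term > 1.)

[23; 3, 1, 2, 2, 3, 3]

6818 = 23*293 + 79
293 = 3*79 + 56
79 = 1*56 + 23
56 = 2*23 + 10
23 = 2*10 + 3
10 = 3*3 + 1
3 = 3*1 + 0  (stop)
So 6818/293 = [23; 3, 1, 2, 2, 3, 3].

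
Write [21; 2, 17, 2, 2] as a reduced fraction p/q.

Fold from the inside: start with 2/1.
  2 + 1/2 = 5/2
  17 + 2/5 = 87/5
  2 + 5/87 = 179/87
  21 + 87/179 = 3846/179

3846/179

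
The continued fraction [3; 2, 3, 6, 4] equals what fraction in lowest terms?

Fold from the inside: start with 4/1.
  6 + 1/4 = 25/4
  3 + 4/25 = 79/25
  2 + 25/79 = 183/79
  3 + 79/183 = 628/183

628/183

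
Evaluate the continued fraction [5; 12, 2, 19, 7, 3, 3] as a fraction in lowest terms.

Using pₖ = aₖpₖ₋₁ + pₖ₋₂ and qₖ = aₖqₖ₋₁ + qₖ₋₂:
  k=0: a=5, p=5, q=1
  k=1: a=12, p=61, q=12
  k=2: a=2, p=127, q=25
  k=3: a=19, p=2474, q=487
  k=4: a=7, p=17445, q=3434
  k=5: a=3, p=54809, q=10789
  k=6: a=3, p=181872, q=35801

181872/35801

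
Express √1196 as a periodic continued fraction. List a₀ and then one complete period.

a₀ = ⌊√1196⌋ = 34.
With m₀=0, d₀=1 and mₖ₊₁ = dₖaₖ − mₖ, dₖ₊₁ = (n − mₖ₊₁²)/dₖ, aₖ₊₁ = ⌊(a₀+mₖ₊₁)/dₖ₊₁⌋:
  k=1: m=34, d=40, a=1
  k=2: m=6, d=29, a=1
  k=3: m=23, d=23, a=2
  k=4: m=23, d=29, a=1
  k=5: m=6, d=40, a=1
  k=6: m=34, d=1, a=68
d=1 and a=2a₀=68 at k=6, so the next step gives (m, d) = (34, 40) again — its k=1 value — and the period has length 6.

[34; 1, 1, 2, 1, 1, 68]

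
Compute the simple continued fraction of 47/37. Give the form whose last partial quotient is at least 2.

47 = 1×37 + 10
37 = 3×10 + 7
10 = 1×7 + 3
7 = 2×3 + 1
3 = 3×1 + 0  (stop)
So 47/37 = [1; 3, 1, 2, 3].

[1; 3, 1, 2, 3]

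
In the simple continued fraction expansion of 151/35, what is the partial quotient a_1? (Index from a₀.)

151 = 4·35 + 11   →  a_0 = 4
35 = 3·11 + 2   →  a_1 = 3

3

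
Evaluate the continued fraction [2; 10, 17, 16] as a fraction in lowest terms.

5765/2746

Using pₖ = aₖpₖ₋₁ + pₖ₋₂ and qₖ = aₖqₖ₋₁ + qₖ₋₂:
  k=0: a=2, p=2, q=1
  k=1: a=10, p=21, q=10
  k=2: a=17, p=359, q=171
  k=3: a=16, p=5765, q=2746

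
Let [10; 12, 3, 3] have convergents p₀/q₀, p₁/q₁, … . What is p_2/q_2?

373/37

Using pₖ = aₖpₖ₋₁ + pₖ₋₂, qₖ = aₖqₖ₋₁ + qₖ₋₂ (with p₋₁=1, p₋₂=0, q₋₁=0, q₋₂=1):
  k=0: a=10, p=10, q=1
  k=1: a=12, p=121, q=12
  k=2: a=3, p=373, q=37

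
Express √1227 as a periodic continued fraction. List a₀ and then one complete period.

[35; 35, 70]

a₀ = ⌊√1227⌋ = 35.
With m₀=0, d₀=1 and mₖ₊₁ = dₖaₖ − mₖ, dₖ₊₁ = (n − mₖ₊₁²)/dₖ, aₖ₊₁ = ⌊(a₀+mₖ₊₁)/dₖ₊₁⌋:
  k=1: m=35, d=2, a=35
  k=2: m=35, d=1, a=70
d=1 and a=2a₀=70 at k=2, so the next step gives (m, d) = (35, 2) again — its k=1 value — and the period has length 2.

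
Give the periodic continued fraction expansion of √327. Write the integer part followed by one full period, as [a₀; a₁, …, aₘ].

[18; 12, 36]

a₀ = ⌊√327⌋ = 18.
With m₀=0, d₀=1 and mₖ₊₁ = dₖaₖ − mₖ, dₖ₊₁ = (n − mₖ₊₁²)/dₖ, aₖ₊₁ = ⌊(a₀+mₖ₊₁)/dₖ₊₁⌋:
  k=1: m=18, d=3, a=12
  k=2: m=18, d=1, a=36
d=1 and a=2a₀=36 at k=2, so the next step gives (m, d) = (18, 3) again — its k=1 value — and the period has length 2.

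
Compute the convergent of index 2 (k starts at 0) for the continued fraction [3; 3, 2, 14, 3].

23/7

Using pₖ = aₖpₖ₋₁ + pₖ₋₂, qₖ = aₖqₖ₋₁ + qₖ₋₂ (with p₋₁=1, p₋₂=0, q₋₁=0, q₋₂=1):
  k=0: a=3, p=3, q=1
  k=1: a=3, p=10, q=3
  k=2: a=2, p=23, q=7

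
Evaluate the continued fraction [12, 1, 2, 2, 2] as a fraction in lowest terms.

Using pₖ = aₖpₖ₋₁ + pₖ₋₂ and qₖ = aₖqₖ₋₁ + qₖ₋₂:
  k=0: a=12, p=12, q=1
  k=1: a=1, p=13, q=1
  k=2: a=2, p=38, q=3
  k=3: a=2, p=89, q=7
  k=4: a=2, p=216, q=17

216/17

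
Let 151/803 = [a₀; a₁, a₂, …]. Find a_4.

1

151 = 0·803 + 151   →  a_0 = 0
803 = 5·151 + 48   →  a_1 = 5
151 = 3·48 + 7   →  a_2 = 3
48 = 6·7 + 6   →  a_3 = 6
7 = 1·6 + 1   →  a_4 = 1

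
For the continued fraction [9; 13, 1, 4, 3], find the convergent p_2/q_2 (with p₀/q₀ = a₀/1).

Using pₖ = aₖpₖ₋₁ + pₖ₋₂, qₖ = aₖqₖ₋₁ + qₖ₋₂ (with p₋₁=1, p₋₂=0, q₋₁=0, q₋₂=1):
  k=0: a=9, p=9, q=1
  k=1: a=13, p=118, q=13
  k=2: a=1, p=127, q=14

127/14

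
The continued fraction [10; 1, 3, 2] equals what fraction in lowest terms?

Using pₖ = aₖpₖ₋₁ + pₖ₋₂ and qₖ = aₖqₖ₋₁ + qₖ₋₂:
  k=0: a=10, p=10, q=1
  k=1: a=1, p=11, q=1
  k=2: a=3, p=43, q=4
  k=3: a=2, p=97, q=9

97/9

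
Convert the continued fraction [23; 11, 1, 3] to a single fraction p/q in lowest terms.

Fold from the inside: start with 3/1.
  1 + 1/3 = 4/3
  11 + 3/4 = 47/4
  23 + 4/47 = 1085/47

1085/47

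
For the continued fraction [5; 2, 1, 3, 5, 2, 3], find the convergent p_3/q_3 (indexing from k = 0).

59/11

Using pₖ = aₖpₖ₋₁ + pₖ₋₂, qₖ = aₖqₖ₋₁ + qₖ₋₂ (with p₋₁=1, p₋₂=0, q₋₁=0, q₋₂=1):
  k=0: a=5, p=5, q=1
  k=1: a=2, p=11, q=2
  k=2: a=1, p=16, q=3
  k=3: a=3, p=59, q=11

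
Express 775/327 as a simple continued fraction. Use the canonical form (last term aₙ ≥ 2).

[2; 2, 1, 2, 2, 1, 3, 3]

775 = 2*327 + 121
327 = 2*121 + 85
121 = 1*85 + 36
85 = 2*36 + 13
36 = 2*13 + 10
13 = 1*10 + 3
10 = 3*3 + 1
3 = 3*1 + 0  (stop)
So 775/327 = [2; 2, 1, 2, 2, 1, 3, 3].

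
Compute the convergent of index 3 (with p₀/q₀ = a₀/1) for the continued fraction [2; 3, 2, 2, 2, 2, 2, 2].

Using pₖ = aₖpₖ₋₁ + pₖ₋₂, qₖ = aₖqₖ₋₁ + qₖ₋₂ (with p₋₁=1, p₋₂=0, q₋₁=0, q₋₂=1):
  k=0: a=2, p=2, q=1
  k=1: a=3, p=7, q=3
  k=2: a=2, p=16, q=7
  k=3: a=2, p=39, q=17

39/17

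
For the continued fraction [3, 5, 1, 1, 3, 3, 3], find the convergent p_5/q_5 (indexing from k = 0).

407/128

Using pₖ = aₖpₖ₋₁ + pₖ₋₂, qₖ = aₖqₖ₋₁ + qₖ₋₂ (with p₋₁=1, p₋₂=0, q₋₁=0, q₋₂=1):
  k=0: a=3, p=3, q=1
  k=1: a=5, p=16, q=5
  k=2: a=1, p=19, q=6
  k=3: a=1, p=35, q=11
  k=4: a=3, p=124, q=39
  k=5: a=3, p=407, q=128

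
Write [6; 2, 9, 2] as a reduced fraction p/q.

Using pₖ = aₖpₖ₋₁ + pₖ₋₂ and qₖ = aₖqₖ₋₁ + qₖ₋₂:
  k=0: a=6, p=6, q=1
  k=1: a=2, p=13, q=2
  k=2: a=9, p=123, q=19
  k=3: a=2, p=259, q=40

259/40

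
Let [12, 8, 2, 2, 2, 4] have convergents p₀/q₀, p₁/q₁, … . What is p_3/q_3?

509/42

Using pₖ = aₖpₖ₋₁ + pₖ₋₂, qₖ = aₖqₖ₋₁ + qₖ₋₂ (with p₋₁=1, p₋₂=0, q₋₁=0, q₋₂=1):
  k=0: a=12, p=12, q=1
  k=1: a=8, p=97, q=8
  k=2: a=2, p=206, q=17
  k=3: a=2, p=509, q=42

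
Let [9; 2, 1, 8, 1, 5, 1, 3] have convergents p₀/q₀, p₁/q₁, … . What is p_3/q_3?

Using pₖ = aₖpₖ₋₁ + pₖ₋₂, qₖ = aₖqₖ₋₁ + qₖ₋₂ (with p₋₁=1, p₋₂=0, q₋₁=0, q₋₂=1):
  k=0: a=9, p=9, q=1
  k=1: a=2, p=19, q=2
  k=2: a=1, p=28, q=3
  k=3: a=8, p=243, q=26

243/26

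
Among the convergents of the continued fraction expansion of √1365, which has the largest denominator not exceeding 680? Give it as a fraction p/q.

23904/647

√1365 = [36; 1, 17, 2, 17, 1, 72, …] (period length 6).
Convergents:
  p_0/q_0 = 36/1
  p_1/q_1 = 37/1
  p_2/q_2 = 665/18
  p_3/q_3 = 1367/37
  p_4/q_4 = 23904/647
  p_5/q_5 = 25271/684
q_4 = 647 ≤ 680 < 684 = q_5, so the answer is 23904/647.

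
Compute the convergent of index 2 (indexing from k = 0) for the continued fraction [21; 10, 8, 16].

Using pₖ = aₖpₖ₋₁ + pₖ₋₂, qₖ = aₖqₖ₋₁ + qₖ₋₂ (with p₋₁=1, p₋₂=0, q₋₁=0, q₋₂=1):
  k=0: a=21, p=21, q=1
  k=1: a=10, p=211, q=10
  k=2: a=8, p=1709, q=81

1709/81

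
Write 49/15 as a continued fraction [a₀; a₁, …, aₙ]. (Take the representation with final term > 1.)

[3; 3, 1, 3]

49 = 3*15 + 4
15 = 3*4 + 3
4 = 1*3 + 1
3 = 3*1 + 0  (stop)
So 49/15 = [3; 3, 1, 3].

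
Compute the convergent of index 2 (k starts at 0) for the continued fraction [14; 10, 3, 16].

437/31

Using pₖ = aₖpₖ₋₁ + pₖ₋₂, qₖ = aₖqₖ₋₁ + qₖ₋₂ (with p₋₁=1, p₋₂=0, q₋₁=0, q₋₂=1):
  k=0: a=14, p=14, q=1
  k=1: a=10, p=141, q=10
  k=2: a=3, p=437, q=31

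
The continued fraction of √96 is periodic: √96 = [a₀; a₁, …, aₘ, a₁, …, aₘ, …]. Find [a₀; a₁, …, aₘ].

[9; 1, 3, 1, 18]

a₀ = ⌊√96⌋ = 9.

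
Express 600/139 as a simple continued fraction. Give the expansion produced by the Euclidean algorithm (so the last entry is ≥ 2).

[4; 3, 6, 3, 2]

600 = 4×139 + 44
139 = 3×44 + 7
44 = 6×7 + 2
7 = 3×2 + 1
2 = 2×1 + 0  (stop)
So 600/139 = [4; 3, 6, 3, 2].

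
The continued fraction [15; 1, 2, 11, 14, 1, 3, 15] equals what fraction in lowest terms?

Using pₖ = aₖpₖ₋₁ + pₖ₋₂ and qₖ = aₖqₖ₋₁ + qₖ₋₂:
  k=0: a=15, p=15, q=1
  k=1: a=1, p=16, q=1
  k=2: a=2, p=47, q=3
  k=3: a=11, p=533, q=34
  k=4: a=14, p=7509, q=479
  k=5: a=1, p=8042, q=513
  k=6: a=3, p=31635, q=2018
  k=7: a=15, p=482567, q=30783

482567/30783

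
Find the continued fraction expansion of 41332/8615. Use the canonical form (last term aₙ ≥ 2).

41332 = 4*8615 + 6872
8615 = 1*6872 + 1743
6872 = 3*1743 + 1643
1743 = 1*1643 + 100
1643 = 16*100 + 43
100 = 2*43 + 14
43 = 3*14 + 1
14 = 14*1 + 0  (stop)
So 41332/8615 = [4; 1, 3, 1, 16, 2, 3, 14].

[4; 1, 3, 1, 16, 2, 3, 14]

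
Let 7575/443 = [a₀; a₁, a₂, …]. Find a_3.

7575 = 17·443 + 44   →  a_0 = 17
443 = 10·44 + 3   →  a_1 = 10
44 = 14·3 + 2   →  a_2 = 14
3 = 1·2 + 1   →  a_3 = 1

1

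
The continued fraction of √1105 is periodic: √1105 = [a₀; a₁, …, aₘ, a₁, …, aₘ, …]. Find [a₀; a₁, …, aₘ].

a₀ = ⌊√1105⌋ = 33.
With m₀=0, d₀=1 and mₖ₊₁ = dₖaₖ − mₖ, dₖ₊₁ = (n − mₖ₊₁²)/dₖ, aₖ₊₁ = ⌊(a₀+mₖ₊₁)/dₖ₊₁⌋:
  k=1: m=33, d=16, a=4
  k=2: m=31, d=9, a=7
  k=3: m=32, d=9, a=7
  k=4: m=31, d=16, a=4
  k=5: m=33, d=1, a=66
d=1 and a=2a₀=66 at k=5, so the next step gives (m, d) = (33, 16) again — its k=1 value — and the period has length 5.

[33; 4, 7, 7, 4, 66]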